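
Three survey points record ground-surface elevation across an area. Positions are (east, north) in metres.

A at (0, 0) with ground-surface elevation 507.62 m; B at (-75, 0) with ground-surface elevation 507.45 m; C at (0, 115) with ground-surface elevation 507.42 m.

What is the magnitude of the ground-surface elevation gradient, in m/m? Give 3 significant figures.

0.00286 m/m

∂z/∂x = (507.45 − 507.62) / (-75 − 0) = +0.002267
∂z/∂y = (507.42 − 507.62) / (115 − 0) = -0.001739
|∇f| = √(0.002267² + -0.001739²) = 0.002857 m/m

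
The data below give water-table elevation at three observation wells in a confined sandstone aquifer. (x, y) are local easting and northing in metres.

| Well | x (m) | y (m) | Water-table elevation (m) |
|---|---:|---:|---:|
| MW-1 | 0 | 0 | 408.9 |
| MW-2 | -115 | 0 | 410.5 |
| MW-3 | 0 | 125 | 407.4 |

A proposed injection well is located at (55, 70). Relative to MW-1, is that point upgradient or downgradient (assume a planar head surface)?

downgradient

∂h/∂x = (410.5 − 408.9) / (-115 − 0) = -0.01391
∂h/∂y = (407.4 − 408.9) / (125 − 0) = -0.01200
Head at (55, 70) = 408.9 + (-0.01391)·(55) + (-0.01200)·(70) = 407.29 m.
That is lower than the 408.9 m at MW-1, so the point is downgradient.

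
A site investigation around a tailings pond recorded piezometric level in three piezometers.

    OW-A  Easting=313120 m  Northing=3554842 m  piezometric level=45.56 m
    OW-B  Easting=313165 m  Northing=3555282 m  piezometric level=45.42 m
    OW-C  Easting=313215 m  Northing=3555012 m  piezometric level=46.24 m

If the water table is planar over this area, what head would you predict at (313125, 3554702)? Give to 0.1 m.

Taking OW-A as reference: OW-B−OW-A = (45, 440, -0.14); OW-C−OW-A = (95, 170, +0.68).
Solve a·Δx + b·Δy = Δh: det = 45·170 − 95·440 = -34150.
∂h/∂x = [(-0.14)·170 − (+0.68)·440] / -34150 = +0.009458
∂h/∂y = [45·(+0.68) − 95·(-0.14)] / -34150 = -0.001286
h(313125, 3554702) = 45.56 + (+0.009458)·(5) + (-0.001286)·(-140) = 45.56 +0.047 +0.180 = 45.787 m.

45.8 m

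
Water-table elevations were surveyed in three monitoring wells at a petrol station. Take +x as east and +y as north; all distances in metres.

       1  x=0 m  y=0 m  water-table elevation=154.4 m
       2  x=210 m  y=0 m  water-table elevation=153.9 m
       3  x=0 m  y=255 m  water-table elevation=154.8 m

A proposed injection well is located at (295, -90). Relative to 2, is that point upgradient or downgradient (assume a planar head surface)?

∂h/∂x = (153.9 − 154.4) / (210 − 0) = -0.002381
∂h/∂y = (154.8 − 154.4) / (255 − 0) = +0.001569
Head at (295, -90) = 154.4 + (-0.002381)·(295) + (+0.001569)·(-90) = 153.56 m.
That is lower than the 153.9 m at 2, so the point is downgradient.

downgradient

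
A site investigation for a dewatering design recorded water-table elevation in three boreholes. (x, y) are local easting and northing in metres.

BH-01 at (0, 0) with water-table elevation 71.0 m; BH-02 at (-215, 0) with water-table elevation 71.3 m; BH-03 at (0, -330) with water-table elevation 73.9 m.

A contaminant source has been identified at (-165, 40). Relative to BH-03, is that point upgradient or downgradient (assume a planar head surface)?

∂h/∂x = (71.3 − 71.0) / (-215 − 0) = -0.001395
∂h/∂y = (73.9 − 71.0) / (-330 − 0) = -0.008788
Head at (-165, 40) = 71.0 + (-0.001395)·(-165) + (-0.008788)·(40) = 70.88 m.
That is lower than the 73.9 m at BH-03, so the point is downgradient.

downgradient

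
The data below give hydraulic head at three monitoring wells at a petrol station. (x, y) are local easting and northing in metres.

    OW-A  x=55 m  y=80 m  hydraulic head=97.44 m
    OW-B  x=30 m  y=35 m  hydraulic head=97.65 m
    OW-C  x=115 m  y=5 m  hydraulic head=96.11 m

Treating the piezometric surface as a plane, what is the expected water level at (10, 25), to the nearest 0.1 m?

Three-point gradient (reference OW-A): Δ to OW-B = (-25, -45, +0.21), Δ to OW-C = (60, -75, -1.33).
∂h/∂x = -0.01652, ∂h/∂y = +0.004514 (det = 4575).
h(10, 25) = 97.44 + (-0.01652)·(-45) + (+0.004514)·(-55) = 97.44 +0.744 -0.248 = 97.935 m.

97.9 m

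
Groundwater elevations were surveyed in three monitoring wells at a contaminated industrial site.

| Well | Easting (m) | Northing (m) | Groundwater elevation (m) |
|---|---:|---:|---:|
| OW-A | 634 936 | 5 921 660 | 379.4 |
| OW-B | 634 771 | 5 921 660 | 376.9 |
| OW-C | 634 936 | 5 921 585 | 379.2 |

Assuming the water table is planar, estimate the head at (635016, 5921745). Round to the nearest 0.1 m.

380.8 m

∂h/∂x = (376.9 − 379.4) / (634771 − 634936) = +0.01515
∂h/∂y = (379.2 − 379.4) / (5921585 − 5921660) = +0.002667
h(635016, 5921745) = 379.4 + (+0.01515)·(80) + (+0.002667)·(85) = 379.4 +1.212 +0.227 = 380.839 m.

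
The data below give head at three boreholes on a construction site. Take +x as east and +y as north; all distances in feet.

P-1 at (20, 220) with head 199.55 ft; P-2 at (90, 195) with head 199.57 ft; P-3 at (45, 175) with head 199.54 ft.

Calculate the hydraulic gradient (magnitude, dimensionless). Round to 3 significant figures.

0.000658

With h = a·x + b·y + c and P-1 as origin, the differences give:
  70·a + (-25)·b = +0.02
  25·a + (-45)·b = -0.01
Eliminate b (×(-45) and ×(-25), subtract): -2525·a = -1.150 → a = ∂h/∂x = +0.0004554
Back-substitute: b = ∂h/∂y = +0.0004752.
|∇h| = √(0.0004554² + 0.0004752²) = 0.0006582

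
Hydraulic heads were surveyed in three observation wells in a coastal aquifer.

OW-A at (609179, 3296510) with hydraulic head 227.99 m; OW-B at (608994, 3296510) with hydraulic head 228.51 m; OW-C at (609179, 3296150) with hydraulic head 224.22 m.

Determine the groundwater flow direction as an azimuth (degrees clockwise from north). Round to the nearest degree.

∂h/∂x = (228.51 − 227.99) / (608994 − 609179) = -0.002811
∂h/∂y = (224.22 − 227.99) / (3296150 − 3296510) = +0.01047
Flow direction (−∇h) has components (+0.002811 E, -0.01047 N).
Azimuth = atan2(E, N) = atan2(+0.002811, -0.01047) = 165.0° ≈ 165°.

165°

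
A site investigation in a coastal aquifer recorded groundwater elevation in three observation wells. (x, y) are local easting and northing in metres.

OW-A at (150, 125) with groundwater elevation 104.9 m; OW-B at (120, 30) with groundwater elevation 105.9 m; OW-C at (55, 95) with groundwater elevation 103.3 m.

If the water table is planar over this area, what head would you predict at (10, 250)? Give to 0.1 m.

99.6 m

Differences from OW-A: to OW-B (Δx, Δy, Δh) = (-30, -95, +1.0); to OW-C = (-95, -30, -1.6).
Determinant of the coordinate differences = (-30)·(-30) − (-95)·(-95) = -8125.
∂h/∂x = [(+1.0)·(-30) − (-1.6)·(-95)] / -8125 = +0.02240
∂h/∂y = [(-30)·(-1.6) − (-95)·(+1.0)] / -8125 = -0.01760
h(10, 250) = 104.9 + (+0.02240)·(-140) + (-0.01760)·(125) = 104.9 -3.136 -2.200 = 99.564 m.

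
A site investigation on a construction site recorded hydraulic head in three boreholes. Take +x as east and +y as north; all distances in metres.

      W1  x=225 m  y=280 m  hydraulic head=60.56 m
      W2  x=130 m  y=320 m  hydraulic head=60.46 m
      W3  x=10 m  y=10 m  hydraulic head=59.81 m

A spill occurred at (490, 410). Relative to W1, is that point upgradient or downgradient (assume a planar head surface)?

Three-point gradient (reference W1): Δ to W2 = (-95, 40, -0.10), Δ to W3 = (-215, -270, -0.75).
∂h/∂x = +0.001664, ∂h/∂y = +0.001453 (det = 34250).
Head at (490, 410) = 60.56 + (+0.001664)·(265) + (+0.001453)·(130) = 61.19 m.
That is higher than the 60.56 m at W1, so the point is upgradient.

upgradient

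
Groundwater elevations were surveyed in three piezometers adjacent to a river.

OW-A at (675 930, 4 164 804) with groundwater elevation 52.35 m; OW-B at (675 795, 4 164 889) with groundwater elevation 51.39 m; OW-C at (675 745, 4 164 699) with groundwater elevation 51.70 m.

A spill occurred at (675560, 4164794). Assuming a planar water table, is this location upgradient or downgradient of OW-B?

Taking OW-A as reference: OW-B−OW-A = (-135, 85, -0.96); OW-C−OW-A = (-185, -105, -0.65).
Determinant of the coordinate differences = (-135)·(-105) − (-185)·85 = 29900.
∂h/∂x = [(-0.96)·(-105) − (-0.65)·85] / 29900 = +0.005219
∂h/∂y = [(-135)·(-0.65) − (-185)·(-0.96)] / 29900 = -0.003005
Head at (675560, 4164794) = 52.35 + (+0.005219)·(-370) + (-0.003005)·(-10) = 50.45 m.
That is lower than the 51.39 m at OW-B, so the point is downgradient.

downgradient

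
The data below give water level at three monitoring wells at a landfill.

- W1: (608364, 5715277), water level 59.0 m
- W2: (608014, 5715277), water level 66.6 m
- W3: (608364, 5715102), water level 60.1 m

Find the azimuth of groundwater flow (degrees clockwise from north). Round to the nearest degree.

074°

∂h/∂x = (66.6 − 59.0) / (608014 − 608364) = -0.02171
∂h/∂y = (60.1 − 59.0) / (5715102 − 5715277) = -0.006286
Flow direction (−∇h) has components (+0.02171 E, +0.006286 N).
Azimuth = atan2(E, N) = atan2(+0.02171, +0.006286) = 73.9° ≈ 074°.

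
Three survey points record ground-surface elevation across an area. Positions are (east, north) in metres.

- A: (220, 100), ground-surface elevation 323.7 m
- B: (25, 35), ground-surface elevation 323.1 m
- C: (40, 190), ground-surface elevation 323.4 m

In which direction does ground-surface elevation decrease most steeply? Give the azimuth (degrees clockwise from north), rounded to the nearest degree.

Differences from A: to B (Δx, Δy, Δh) = (-195, -65, -0.6); to C = (-180, 90, -0.3).
Solve a·Δx + b·Δy = Δz: det = (-195)·90 − (-180)·(-65) = -29250.
∂z/∂x = [(-0.6)·90 − (-0.3)·(-65)] / -29250 = +0.002513
∂z/∂y = [(-195)·(-0.3) − (-180)·(-0.6)] / -29250 = +0.001692
Steepest decrease is along −∇f: components (-0.002513 E, -0.001692 N).
Azimuth = atan2(-0.002513, -0.001692) = 236.0° ≈ 236°.

236°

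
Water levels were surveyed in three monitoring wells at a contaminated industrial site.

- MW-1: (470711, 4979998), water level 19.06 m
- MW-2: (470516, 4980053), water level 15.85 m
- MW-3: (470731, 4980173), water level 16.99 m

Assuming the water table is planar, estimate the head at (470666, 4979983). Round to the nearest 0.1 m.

Differences from MW-1: to MW-2 (Δx, Δy, Δh) = (-195, 55, -3.21); to MW-3 = (20, 175, -2.07).
Determinant of the coordinate differences = (-195)·175 − 20·55 = -35225.
∂h/∂x = [(-3.21)·175 − (-2.07)·55] / -35225 = +0.01272
∂h/∂y = [(-195)·(-2.07) − 20·(-3.21)] / -35225 = -0.01328
h(470666, 4979983) = 19.06 + (+0.01272)·(-45) + (-0.01328)·(-15) = 19.06 -0.572 +0.199 = 18.687 m.

18.7 m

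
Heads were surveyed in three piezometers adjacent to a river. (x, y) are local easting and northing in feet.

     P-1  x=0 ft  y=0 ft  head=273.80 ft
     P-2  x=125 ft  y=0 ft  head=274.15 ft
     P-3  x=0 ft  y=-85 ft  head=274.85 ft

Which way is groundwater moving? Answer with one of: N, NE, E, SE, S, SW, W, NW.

N

∂h/∂x = (274.15 − 273.80) / (125 − 0) = +0.002800
∂h/∂y = (274.85 − 273.80) / (-85 − 0) = -0.01235
Flow = −∇h = (-0.002800 east, +0.01235 north), which points north.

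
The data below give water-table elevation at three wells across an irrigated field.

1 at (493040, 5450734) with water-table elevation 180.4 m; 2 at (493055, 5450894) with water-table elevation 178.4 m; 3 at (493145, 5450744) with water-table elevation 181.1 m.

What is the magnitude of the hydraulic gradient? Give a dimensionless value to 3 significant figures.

0.0154

Taking 1 as reference: 2−1 = (15, 160, -2.0); 3−1 = (105, 10, +0.7).
Solve a·Δx + b·Δy = Δh: det = 15·10 − 105·160 = -16650.
∂h/∂x = [(-2.0)·10 − (+0.7)·160] / -16650 = +0.007928
∂h/∂y = [15·(+0.7) − 105·(-2.0)] / -16650 = -0.01324
|∇h| = √(0.007928² + -0.01324²) = 0.01543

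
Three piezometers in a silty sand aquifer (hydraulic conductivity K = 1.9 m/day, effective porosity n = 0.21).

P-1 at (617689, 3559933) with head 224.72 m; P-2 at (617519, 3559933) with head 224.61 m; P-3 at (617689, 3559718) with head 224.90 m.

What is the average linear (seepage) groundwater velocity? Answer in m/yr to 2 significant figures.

3.5 m/yr

∂h/∂x = (224.61 − 224.72) / (617519 − 617689) = +0.0006471
∂h/∂y = (224.90 − 224.72) / (3559718 − 3559933) = -0.0008372
|∇h| = √(0.0006471² + -0.0008372²) = 0.001058
Seepage velocity v = K·i/n = 1.9 × 0.001058 / 0.21 = 0.009572 m/day = 3.496 m/yr.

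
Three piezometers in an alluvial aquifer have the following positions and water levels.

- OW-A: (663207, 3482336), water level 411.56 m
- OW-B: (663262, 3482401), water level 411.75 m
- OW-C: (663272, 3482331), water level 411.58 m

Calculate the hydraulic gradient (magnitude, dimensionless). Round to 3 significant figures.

Taking OW-A as reference: OW-B−OW-A = (55, 65, +0.19); OW-C−OW-A = (65, -5, +0.02).
Solve a·Δx + b·Δy = Δh: det = 55·(-5) − 65·65 = -4500.
∂h/∂x = [(+0.19)·(-5) − (+0.02)·65] / -4500 = +0.0005000
∂h/∂y = [55·(+0.02) − 65·(+0.19)] / -4500 = +0.002500
|∇h| = √(0.0005000² + 0.002500²) = 0.00255

0.00255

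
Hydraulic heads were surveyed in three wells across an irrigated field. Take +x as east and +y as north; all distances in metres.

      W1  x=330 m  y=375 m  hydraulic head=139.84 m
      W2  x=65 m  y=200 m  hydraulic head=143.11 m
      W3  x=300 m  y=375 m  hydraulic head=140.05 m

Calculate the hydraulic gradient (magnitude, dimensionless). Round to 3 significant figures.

Taking W1 as reference: W2−W1 = (-265, -175, +3.27); W3−W1 = (-30, 0, +0.21).
Determinant of the coordinate differences = (-265)·0 − (-30)·(-175) = -5250.
∂h/∂x = [(+3.27)·0 − (+0.21)·(-175)] / -5250 = -0.007000
∂h/∂y = [(-265)·(+0.21) − (-30)·(+3.27)] / -5250 = -0.008086
|∇h| = √(-0.007000² + -0.008086²) = 0.0107

0.0107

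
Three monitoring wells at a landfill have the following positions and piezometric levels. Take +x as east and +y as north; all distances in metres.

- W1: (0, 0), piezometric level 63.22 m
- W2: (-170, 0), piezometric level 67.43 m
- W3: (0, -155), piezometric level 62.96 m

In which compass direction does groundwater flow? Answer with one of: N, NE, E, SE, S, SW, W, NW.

E

∂h/∂x = (67.43 − 63.22) / (-170 − 0) = -0.02476
∂h/∂y = (62.96 − 63.22) / (-155 − 0) = +0.001677
Flow = −∇h = (+0.02476 east, -0.001677 north), which points east.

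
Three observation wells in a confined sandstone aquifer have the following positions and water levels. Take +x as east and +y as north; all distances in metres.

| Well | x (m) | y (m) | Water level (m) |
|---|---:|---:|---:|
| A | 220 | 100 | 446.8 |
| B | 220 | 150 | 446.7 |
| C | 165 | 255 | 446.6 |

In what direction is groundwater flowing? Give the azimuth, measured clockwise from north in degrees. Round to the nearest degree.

045°

Differences from A: to B (Δx, Δy, Δh) = (0, 50, -0.1); to C = (-55, 155, -0.2).
Determinant of the coordinate differences = 0·155 − (-55)·50 = 2750.
∂h/∂x = [(-0.1)·155 − (-0.2)·50] / 2750 = -0.002000
∂h/∂y = [0·(-0.2) − (-55)·(-0.1)] / 2750 = -0.002000
Flow direction (−∇h) has components (+0.002000 E, +0.002000 N).
Azimuth = atan2(E, N) = atan2(+0.002000, +0.002000) = 45.0° ≈ 045°.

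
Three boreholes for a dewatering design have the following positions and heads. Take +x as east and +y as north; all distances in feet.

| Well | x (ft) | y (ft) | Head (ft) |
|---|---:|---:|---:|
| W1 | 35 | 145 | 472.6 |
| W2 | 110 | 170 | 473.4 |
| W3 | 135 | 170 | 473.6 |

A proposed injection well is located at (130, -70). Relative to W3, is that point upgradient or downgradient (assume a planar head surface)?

downgradient

Three-point gradient (reference W1): Δ to W2 = (75, 25, +0.8), Δ to W3 = (100, 25, +1.0).
∂h/∂x = +0.008000, ∂h/∂y = +0.008000 (det = -625).
Head at (130, -70) = 472.6 + (+0.008000)·(95) + (+0.008000)·(-215) = 471.64 ft.
That is lower than the 473.6 ft at W3, so the point is downgradient.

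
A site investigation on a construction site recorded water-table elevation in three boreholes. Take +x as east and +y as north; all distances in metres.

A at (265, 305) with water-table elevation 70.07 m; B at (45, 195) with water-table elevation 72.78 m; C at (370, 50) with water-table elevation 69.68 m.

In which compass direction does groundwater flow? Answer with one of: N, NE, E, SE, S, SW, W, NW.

Differences from A: to B (Δx, Δy, Δh) = (-220, -110, +2.71); to C = (105, -255, -0.39).
Solve a·Δx + b·Δy = Δh: det = (-220)·(-255) − 105·(-110) = 67650.
∂h/∂x = [(+2.71)·(-255) − (-0.39)·(-110)] / 67650 = -0.01085
∂h/∂y = [(-220)·(-0.39) − 105·(+2.71)] / 67650 = -0.002938
Flow = −∇h = (+0.01085 east, +0.002938 north), which points east.

E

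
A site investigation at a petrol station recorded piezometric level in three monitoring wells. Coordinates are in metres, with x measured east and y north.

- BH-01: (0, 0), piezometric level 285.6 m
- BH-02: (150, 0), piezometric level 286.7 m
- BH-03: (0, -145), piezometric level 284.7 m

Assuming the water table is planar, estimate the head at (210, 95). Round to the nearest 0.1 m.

∂h/∂x = (286.7 − 285.6) / (150 − 0) = +0.007333
∂h/∂y = (284.7 − 285.6) / (-145 − 0) = +0.006207
h(210, 95) = 285.6 + (+0.007333)·(210) + (+0.006207)·(95) = 285.6 +1.540 +0.590 = 287.730 m.

287.7 m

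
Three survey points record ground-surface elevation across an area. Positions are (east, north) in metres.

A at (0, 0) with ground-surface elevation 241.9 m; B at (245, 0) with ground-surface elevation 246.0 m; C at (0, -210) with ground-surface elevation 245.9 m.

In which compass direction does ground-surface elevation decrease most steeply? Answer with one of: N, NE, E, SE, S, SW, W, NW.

NW

∂z/∂x = (246.0 − 241.9) / (245 − 0) = +0.01673
∂z/∂y = (245.9 − 241.9) / (-210 − 0) = -0.01905
Steepest decrease is along −∇f = (-0.01673 E, +0.01905 N) → northwest.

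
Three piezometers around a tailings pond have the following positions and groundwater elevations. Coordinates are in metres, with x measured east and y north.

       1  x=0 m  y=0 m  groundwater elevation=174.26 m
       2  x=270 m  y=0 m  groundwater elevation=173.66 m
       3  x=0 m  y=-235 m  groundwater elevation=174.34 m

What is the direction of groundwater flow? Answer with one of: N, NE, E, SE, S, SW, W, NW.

∂h/∂x = (173.66 − 174.26) / (270 − 0) = -0.002222
∂h/∂y = (174.34 − 174.26) / (-235 − 0) = -0.0003404
Flow = −∇h = (+0.002222 east, +0.0003404 north), which points east.

E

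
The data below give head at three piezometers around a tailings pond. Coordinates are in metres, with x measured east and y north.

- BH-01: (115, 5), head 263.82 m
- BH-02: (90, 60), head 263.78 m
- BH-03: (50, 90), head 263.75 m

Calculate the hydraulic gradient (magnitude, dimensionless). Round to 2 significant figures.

0.00066

Taking BH-01 as reference: BH-02−BH-01 = (-25, 55, -0.04); BH-03−BH-01 = (-65, 85, -0.07).
Determinant of the coordinate differences = (-25)·85 − (-65)·55 = 1450.
∂h/∂x = [(-0.04)·85 − (-0.07)·55] / 1450 = +0.0003103
∂h/∂y = [(-25)·(-0.07) − (-65)·(-0.04)] / 1450 = -0.0005862
|∇h| = √(0.0003103² + -0.0005862²) = 0.0006633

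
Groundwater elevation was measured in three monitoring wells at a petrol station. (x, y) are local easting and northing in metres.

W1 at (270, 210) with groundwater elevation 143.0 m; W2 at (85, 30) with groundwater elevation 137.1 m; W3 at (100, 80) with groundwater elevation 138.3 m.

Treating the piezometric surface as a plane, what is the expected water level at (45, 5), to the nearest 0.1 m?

136.1 m

Taking W1 as reference: W2−W1 = (-185, -180, -5.9); W3−W1 = (-170, -130, -4.7).
Determinant of the coordinate differences = (-185)·(-130) − (-170)·(-180) = -6550.
∂h/∂x = [(-5.9)·(-130) − (-4.7)·(-180)] / -6550 = +0.01206
∂h/∂y = [(-185)·(-4.7) − (-170)·(-5.9)] / -6550 = +0.02038
h(45, 5) = 143.0 + (+0.01206)·(-225) + (+0.02038)·(-205) = 143.0 -2.714 -4.178 = 136.108 m.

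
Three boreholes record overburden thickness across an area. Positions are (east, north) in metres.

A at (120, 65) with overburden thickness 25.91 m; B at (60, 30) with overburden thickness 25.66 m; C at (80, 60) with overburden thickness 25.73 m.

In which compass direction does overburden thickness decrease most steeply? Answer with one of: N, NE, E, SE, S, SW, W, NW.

With d = a·x + b·y + c and A as origin, the differences give:
  (-60)·a + (-35)·b = -0.25
  (-40)·a + (-5)·b = -0.18
Eliminate b (×(-5) and ×(-35), subtract): -1100·a = -5.050 → a = ∂d/∂x = +0.004591
Back-substitute: b = ∂d/∂y = -0.0007273.
Steepest decrease is along −∇f = (-0.004591 E, +0.0007273 N) → west.

W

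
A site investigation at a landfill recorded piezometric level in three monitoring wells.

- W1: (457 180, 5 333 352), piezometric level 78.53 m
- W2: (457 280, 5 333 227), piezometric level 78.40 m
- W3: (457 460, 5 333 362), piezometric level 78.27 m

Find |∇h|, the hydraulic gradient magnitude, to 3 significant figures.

0.000982

With h = a·x + b·y + c and W1 as origin, the differences give:
  100·a + (-125)·b = -0.13
  280·a + 10·b = -0.26
Eliminate b (×10 and ×(-125), subtract): 36000·a = -33.800 → a = ∂h/∂x = -0.0009389
Back-substitute: b = ∂h/∂y = +0.0002889.
|∇h| = √(-0.0009389² + 0.0002889²) = 0.0009823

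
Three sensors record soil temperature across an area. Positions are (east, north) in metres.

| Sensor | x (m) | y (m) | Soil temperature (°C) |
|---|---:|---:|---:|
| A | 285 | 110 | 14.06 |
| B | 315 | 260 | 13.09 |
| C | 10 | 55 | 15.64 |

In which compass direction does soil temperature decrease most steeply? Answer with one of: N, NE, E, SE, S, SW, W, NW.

NE

Taking A as reference: B−A = (30, 150, -0.97); C−A = (-275, -55, +1.58).
Solve a·Δx + b·Δy = ΔT: det = 30·(-55) − (-275)·150 = 39600.
∂T/∂x = [(-0.97)·(-55) − (+1.58)·150] / 39600 = -0.004638
∂T/∂y = [30·(+1.58) − (-275)·(-0.97)] / 39600 = -0.005539
Steepest decrease is along −∇f = (+0.004638 E, +0.005539 N) → northeast.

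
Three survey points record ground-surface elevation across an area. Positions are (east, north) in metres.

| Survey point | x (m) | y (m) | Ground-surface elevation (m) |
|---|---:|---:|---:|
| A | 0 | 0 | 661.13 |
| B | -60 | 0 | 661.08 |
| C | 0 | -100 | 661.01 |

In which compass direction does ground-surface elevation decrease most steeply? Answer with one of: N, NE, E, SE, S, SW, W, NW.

SW

∂z/∂x = (661.08 − 661.13) / (-60 − 0) = +0.0008333
∂z/∂y = (661.01 − 661.13) / (-100 − 0) = +0.001200
Steepest decrease is along −∇f = (-0.0008333 E, -0.001200 N) → southwest.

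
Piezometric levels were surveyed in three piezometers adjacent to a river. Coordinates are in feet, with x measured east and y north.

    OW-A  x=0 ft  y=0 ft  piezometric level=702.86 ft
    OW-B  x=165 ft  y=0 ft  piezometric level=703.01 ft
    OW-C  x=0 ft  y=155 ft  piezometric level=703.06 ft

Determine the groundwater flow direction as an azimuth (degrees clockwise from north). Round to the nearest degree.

∂h/∂x = (703.01 − 702.86) / (165 − 0) = +0.0009091
∂h/∂y = (703.06 − 702.86) / (155 − 0) = +0.001290
Flow direction (−∇h) has components (-0.0009091 E, -0.001290 N).
Azimuth = atan2(E, N) = atan2(-0.0009091, -0.001290) = 215.2° ≈ 215°.

215°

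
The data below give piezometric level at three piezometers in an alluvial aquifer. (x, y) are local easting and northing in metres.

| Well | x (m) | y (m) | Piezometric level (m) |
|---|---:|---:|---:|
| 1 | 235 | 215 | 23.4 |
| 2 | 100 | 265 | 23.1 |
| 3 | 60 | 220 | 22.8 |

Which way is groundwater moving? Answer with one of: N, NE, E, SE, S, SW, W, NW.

SW

Differences from 1: to 2 (Δx, Δy, Δh) = (-135, 50, -0.3); to 3 = (-175, 5, -0.6).
Determinant of the coordinate differences = (-135)·5 − (-175)·50 = 8075.
∂h/∂x = [(-0.3)·5 − (-0.6)·50] / 8075 = +0.003529
∂h/∂y = [(-135)·(-0.6) − (-175)·(-0.3)] / 8075 = +0.003529
Flow = −∇h = (-0.003529 east, -0.003529 north), which points southwest.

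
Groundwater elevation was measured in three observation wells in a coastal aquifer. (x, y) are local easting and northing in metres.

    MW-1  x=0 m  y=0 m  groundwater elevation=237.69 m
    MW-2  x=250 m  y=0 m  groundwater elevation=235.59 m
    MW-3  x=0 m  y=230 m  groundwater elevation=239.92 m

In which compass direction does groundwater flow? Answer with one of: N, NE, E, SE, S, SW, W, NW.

SE

∂h/∂x = (235.59 − 237.69) / (250 − 0) = -0.008400
∂h/∂y = (239.92 − 237.69) / (230 − 0) = +0.009696
Flow = −∇h = (+0.008400 east, -0.009696 north), which points southeast.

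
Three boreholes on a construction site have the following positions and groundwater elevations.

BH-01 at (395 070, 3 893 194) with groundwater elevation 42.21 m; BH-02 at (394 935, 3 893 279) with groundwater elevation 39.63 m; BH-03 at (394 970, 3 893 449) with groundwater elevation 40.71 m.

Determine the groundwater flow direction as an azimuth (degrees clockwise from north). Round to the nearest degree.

Differences from BH-01: to BH-02 (Δx, Δy, Δh) = (-135, 85, -2.58); to BH-03 = (-100, 255, -1.50).
Solve a·Δx + b·Δy = Δh: det = (-135)·255 − (-100)·85 = -25925.
∂h/∂x = [(-2.58)·255 − (-1.50)·85] / -25925 = +0.02046
∂h/∂y = [(-135)·(-1.50) − (-100)·(-2.58)] / -25925 = +0.002141
Flow direction (−∇h) has components (-0.02046 E, -0.002141 N).
Azimuth = atan2(E, N) = atan2(-0.02046, -0.002141) = 264.0° ≈ 264°.

264°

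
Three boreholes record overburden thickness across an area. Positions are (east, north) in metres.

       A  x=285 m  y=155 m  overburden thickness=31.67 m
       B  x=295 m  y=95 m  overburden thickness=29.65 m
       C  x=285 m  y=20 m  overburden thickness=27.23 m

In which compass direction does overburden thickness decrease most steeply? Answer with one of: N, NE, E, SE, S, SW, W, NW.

Taking A as reference: B−A = (10, -60, -2.02); C−A = (0, -135, -4.44).
Solve a·Δx + b·Δy = Δd: det = 10·(-135) − 0·(-60) = -1350.
∂d/∂x = [(-2.02)·(-135) − (-4.44)·(-60)] / -1350 = -0.004667
∂d/∂y = [10·(-4.44) − 0·(-2.02)] / -1350 = +0.03289
Steepest decrease is along −∇f = (+0.004667 E, -0.03289 N) → south.

S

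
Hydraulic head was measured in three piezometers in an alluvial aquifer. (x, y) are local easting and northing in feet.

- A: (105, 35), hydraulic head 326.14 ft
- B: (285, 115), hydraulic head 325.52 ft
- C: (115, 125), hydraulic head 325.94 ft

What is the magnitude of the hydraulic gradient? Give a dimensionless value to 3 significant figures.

0.00323

Taking A as reference: B−A = (180, 80, -0.62); C−A = (10, 90, -0.20).
Determinant of the coordinate differences = 180·90 − 10·80 = 15400.
∂h/∂x = [(-0.62)·90 − (-0.20)·80] / 15400 = -0.002584
∂h/∂y = [180·(-0.20) − 10·(-0.62)] / 15400 = -0.001935
|∇h| = √(-0.002584² + -0.001935²) = 0.003228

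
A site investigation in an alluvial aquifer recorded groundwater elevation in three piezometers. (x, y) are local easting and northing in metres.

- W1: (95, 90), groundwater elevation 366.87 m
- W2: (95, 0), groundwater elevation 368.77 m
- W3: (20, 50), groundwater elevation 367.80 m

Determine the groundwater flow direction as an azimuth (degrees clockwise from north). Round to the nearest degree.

Taking W1 as reference: W2−W1 = (0, -90, +1.90); W3−W1 = (-75, -40, +0.93).
Solve a·Δx + b·Δy = Δh: det = 0·(-40) − (-75)·(-90) = -6750.
∂h/∂x = [(+1.90)·(-40) − (+0.93)·(-90)] / -6750 = -0.001141
∂h/∂y = [0·(+0.93) − (-75)·(+1.90)] / -6750 = -0.02111
Flow direction (−∇h) has components (+0.001141 E, +0.02111 N).
Azimuth = atan2(E, N) = atan2(+0.001141, +0.02111) = 3.1° ≈ 003°.

003°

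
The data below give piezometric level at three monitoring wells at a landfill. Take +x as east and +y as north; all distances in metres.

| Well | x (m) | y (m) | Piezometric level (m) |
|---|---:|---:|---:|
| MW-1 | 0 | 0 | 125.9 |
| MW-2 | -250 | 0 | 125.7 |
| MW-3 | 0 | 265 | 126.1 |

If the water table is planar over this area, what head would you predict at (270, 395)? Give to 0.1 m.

126.4 m

∂h/∂x = (125.7 − 125.9) / (-250 − 0) = +0.0008000
∂h/∂y = (126.1 − 125.9) / (265 − 0) = +0.0007547
h(270, 395) = 125.9 + (+0.0008000)·(270) + (+0.0007547)·(395) = 125.9 +0.216 +0.298 = 126.414 m.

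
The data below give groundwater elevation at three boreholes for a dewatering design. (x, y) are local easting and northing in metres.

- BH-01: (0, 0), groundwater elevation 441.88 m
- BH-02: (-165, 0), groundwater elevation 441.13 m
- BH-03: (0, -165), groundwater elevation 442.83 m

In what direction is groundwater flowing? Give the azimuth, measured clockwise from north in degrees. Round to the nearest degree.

∂h/∂x = (441.13 − 441.88) / (-165 − 0) = +0.004545
∂h/∂y = (442.83 − 441.88) / (-165 − 0) = -0.005758
Flow direction (−∇h) has components (-0.004545 E, +0.005758 N).
Azimuth = atan2(E, N) = atan2(-0.004545, +0.005758) = 321.7° ≈ 322°.

322°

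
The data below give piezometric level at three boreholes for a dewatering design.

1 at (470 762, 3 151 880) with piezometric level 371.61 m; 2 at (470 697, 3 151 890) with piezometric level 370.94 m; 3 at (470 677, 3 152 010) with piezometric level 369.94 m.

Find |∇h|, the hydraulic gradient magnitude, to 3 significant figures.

0.0115

With h = a·x + b·y + c and 1 as origin, the differences give:
  (-65)·a + 10·b = -0.67
  (-85)·a + 130·b = -1.67
Eliminate b (×130 and ×10, subtract): -7600·a = -70.400 → a = ∂h/∂x = +0.009263
Back-substitute: b = ∂h/∂y = -0.006789.
|∇h| = √(0.009263² + -0.006789²) = 0.01148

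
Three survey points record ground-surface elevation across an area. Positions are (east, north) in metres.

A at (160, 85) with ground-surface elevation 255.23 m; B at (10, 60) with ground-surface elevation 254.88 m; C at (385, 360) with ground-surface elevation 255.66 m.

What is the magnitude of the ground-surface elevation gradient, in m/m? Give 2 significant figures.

Three-point gradient (reference A): Δ to B = (-150, -25, -0.35), Δ to C = (225, 275, +0.43).
∂z/∂x = +0.002400, ∂z/∂y = -0.0004000 (det = -35625).
|∇f| = √(0.002400² + -0.0004000²) = 0.002433 m/m

0.0024 m/m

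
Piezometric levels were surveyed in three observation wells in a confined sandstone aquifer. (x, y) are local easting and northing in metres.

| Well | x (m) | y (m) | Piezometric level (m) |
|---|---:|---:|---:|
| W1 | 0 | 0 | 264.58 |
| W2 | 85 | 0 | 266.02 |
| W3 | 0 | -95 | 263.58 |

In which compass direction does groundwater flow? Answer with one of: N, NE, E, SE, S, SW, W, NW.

∂h/∂x = (266.02 − 264.58) / (85 − 0) = +0.01694
∂h/∂y = (263.58 − 264.58) / (-95 − 0) = +0.01053
Flow = −∇h = (-0.01694 east, -0.01053 north), which points southwest.

SW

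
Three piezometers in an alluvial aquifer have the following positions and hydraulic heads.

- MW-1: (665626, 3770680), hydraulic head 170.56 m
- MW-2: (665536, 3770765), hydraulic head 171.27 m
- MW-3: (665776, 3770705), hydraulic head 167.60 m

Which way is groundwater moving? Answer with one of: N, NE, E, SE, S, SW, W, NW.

Differences from MW-1: to MW-2 (Δx, Δy, Δh) = (-90, 85, +0.71); to MW-3 = (150, 25, -2.96).
Determinant of the coordinate differences = (-90)·25 − 150·85 = -15000.
∂h/∂x = [(+0.71)·25 − (-2.96)·85] / -15000 = -0.01796
∂h/∂y = [(-90)·(-2.96) − 150·(+0.71)] / -15000 = -0.01066
Flow = −∇h = (+0.01796 east, +0.01066 north), which points northeast.

NE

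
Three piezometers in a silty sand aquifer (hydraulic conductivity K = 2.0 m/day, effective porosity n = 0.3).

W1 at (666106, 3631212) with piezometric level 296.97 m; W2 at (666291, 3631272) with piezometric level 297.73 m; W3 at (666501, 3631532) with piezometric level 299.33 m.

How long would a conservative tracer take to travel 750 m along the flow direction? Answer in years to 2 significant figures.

64 years

With h = a·x + b·y + c and W1 as origin, the differences give:
  185·a + 60·b = +0.76
  395·a + 320·b = +2.36
Eliminate b (×320 and ×60, subtract): 35500·a = 101.600 → a = ∂h/∂x = +0.002862
Back-substitute: b = ∂h/∂y = +0.003842.
|∇h| = √(0.002862² + 0.003842²) = 0.004791
Seepage velocity v = K·i/n = 2.0 × 0.004791 / 0.3 = 0.03194 m/day.
t = 750 / 0.03194 = 2.348e+04 days = 64.3 years.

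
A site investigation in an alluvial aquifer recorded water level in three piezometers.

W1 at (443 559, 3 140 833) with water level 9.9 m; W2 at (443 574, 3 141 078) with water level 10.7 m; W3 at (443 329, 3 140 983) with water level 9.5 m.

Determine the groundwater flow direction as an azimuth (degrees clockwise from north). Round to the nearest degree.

Taking W1 as reference: W2−W1 = (15, 245, +0.8); W3−W1 = (-230, 150, -0.4).
Solve a·Δx + b·Δy = Δh: det = 15·150 − (-230)·245 = 58600.
∂h/∂x = [(+0.8)·150 − (-0.4)·245] / 58600 = +0.003720
∂h/∂y = [15·(-0.4) − (-230)·(+0.8)] / 58600 = +0.003038
Flow direction (−∇h) has components (-0.003720 E, -0.003038 N).
Azimuth = atan2(E, N) = atan2(-0.003720, -0.003038) = 230.8° ≈ 231°.

231°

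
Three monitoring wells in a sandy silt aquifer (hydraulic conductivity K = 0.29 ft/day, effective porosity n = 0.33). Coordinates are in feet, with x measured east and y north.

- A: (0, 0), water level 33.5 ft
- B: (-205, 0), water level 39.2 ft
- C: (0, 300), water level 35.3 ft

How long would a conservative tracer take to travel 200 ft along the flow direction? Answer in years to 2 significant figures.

∂h/∂x = (39.2 − 33.5) / (-205 − 0) = -0.02780
∂h/∂y = (35.3 − 33.5) / (300 − 0) = +0.006000
|∇h| = √(-0.02780² + 0.006000²) = 0.02844
Seepage velocity v = K·i/n = 0.29 × 0.02844 / 0.33 = 0.02499 ft/day.
t = 200 / 0.02499 = 8003 days = 21.9 years.

22 years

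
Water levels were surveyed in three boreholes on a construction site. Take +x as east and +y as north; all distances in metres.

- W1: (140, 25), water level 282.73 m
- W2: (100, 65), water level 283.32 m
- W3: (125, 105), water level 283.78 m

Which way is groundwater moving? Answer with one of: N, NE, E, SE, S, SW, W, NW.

Differences from W1: to W2 (Δx, Δy, Δh) = (-40, 40, +0.59); to W3 = (-15, 80, +1.05).
Determinant of the coordinate differences = (-40)·80 − (-15)·40 = -2600.
∂h/∂x = [(+0.59)·80 − (+1.05)·40] / -2600 = -0.002000
∂h/∂y = [(-40)·(+1.05) − (-15)·(+0.59)] / -2600 = +0.01275
Flow = −∇h = (+0.002000 east, -0.01275 north), which points south.

S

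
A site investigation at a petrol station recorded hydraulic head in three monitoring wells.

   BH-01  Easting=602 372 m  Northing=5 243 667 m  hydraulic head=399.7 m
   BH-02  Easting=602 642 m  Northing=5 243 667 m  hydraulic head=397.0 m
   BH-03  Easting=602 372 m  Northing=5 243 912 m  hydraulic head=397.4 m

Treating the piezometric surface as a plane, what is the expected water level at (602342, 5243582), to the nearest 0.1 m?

400.8 m

∂h/∂x = (397.0 − 399.7) / (602642 − 602372) = -0.010000
∂h/∂y = (397.4 − 399.7) / (5243912 − 5243667) = -0.009388
h(602342, 5243582) = 399.7 + (-0.010000)·(-30) + (-0.009388)·(-85) = 399.7 +0.300 +0.798 = 400.798 m.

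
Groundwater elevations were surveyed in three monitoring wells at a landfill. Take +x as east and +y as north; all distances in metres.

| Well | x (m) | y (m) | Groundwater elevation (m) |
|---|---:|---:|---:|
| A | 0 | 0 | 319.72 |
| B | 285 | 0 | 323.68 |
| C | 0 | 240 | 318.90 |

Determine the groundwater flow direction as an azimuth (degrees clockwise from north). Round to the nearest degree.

∂h/∂x = (323.68 − 319.72) / (285 − 0) = +0.01389
∂h/∂y = (318.90 − 319.72) / (240 − 0) = -0.003417
Flow direction (−∇h) has components (-0.01389 E, +0.003417 N).
Azimuth = atan2(E, N) = atan2(-0.01389, +0.003417) = 283.8° ≈ 284°.

284°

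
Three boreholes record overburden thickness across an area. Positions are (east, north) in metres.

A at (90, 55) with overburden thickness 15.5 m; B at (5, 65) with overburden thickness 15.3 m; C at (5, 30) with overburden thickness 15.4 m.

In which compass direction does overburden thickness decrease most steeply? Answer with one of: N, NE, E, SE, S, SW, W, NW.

With d = a·x + b·y + c and A as origin, the differences give:
  (-85)·a + 10·b = -0.2
  (-85)·a + (-25)·b = -0.1
Eliminate b (×(-25) and ×10, subtract): 2975·a = 6.00 → a = ∂d/∂x = +0.002017
Back-substitute: b = ∂d/∂y = -0.002857.
Steepest decrease is along −∇f = (-0.002017 E, +0.002857 N) → northwest.

NW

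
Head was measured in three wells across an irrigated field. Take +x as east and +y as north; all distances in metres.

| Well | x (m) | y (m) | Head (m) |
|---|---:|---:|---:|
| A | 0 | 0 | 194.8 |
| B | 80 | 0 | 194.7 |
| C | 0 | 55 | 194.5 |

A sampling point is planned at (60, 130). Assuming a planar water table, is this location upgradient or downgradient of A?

downgradient

∂h/∂x = (194.7 − 194.8) / (80 − 0) = -0.001250
∂h/∂y = (194.5 − 194.8) / (55 − 0) = -0.005455
Head at (60, 130) = 194.8 + (-0.001250)·(60) + (-0.005455)·(130) = 194.02 m.
That is lower than the 194.8 m at A, so the point is downgradient.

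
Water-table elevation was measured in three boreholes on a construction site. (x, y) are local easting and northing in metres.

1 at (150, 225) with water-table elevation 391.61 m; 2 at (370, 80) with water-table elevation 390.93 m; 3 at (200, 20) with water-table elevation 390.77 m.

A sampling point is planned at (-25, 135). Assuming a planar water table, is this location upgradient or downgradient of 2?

Taking 1 as reference: 2−1 = (220, -145, -0.68); 3−1 = (50, -205, -0.84).
Determinant of the coordinate differences = 220·(-205) − 50·(-145) = -37850.
∂h/∂x = [(-0.68)·(-205) − (-0.84)·(-145)] / -37850 = -0.0004650
∂h/∂y = [220·(-0.84) − 50·(-0.68)] / -37850 = +0.003984
Head at (-25, 135) = 391.61 + (-0.0004650)·(-175) + (+0.003984)·(-90) = 391.33 m.
That is higher than the 390.93 m at 2, so the point is upgradient.

upgradient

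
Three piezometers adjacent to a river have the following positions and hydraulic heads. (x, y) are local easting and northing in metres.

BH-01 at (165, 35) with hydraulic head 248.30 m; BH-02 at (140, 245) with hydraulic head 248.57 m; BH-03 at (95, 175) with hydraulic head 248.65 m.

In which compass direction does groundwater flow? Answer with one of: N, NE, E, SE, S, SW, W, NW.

E

Three-point gradient (reference BH-01): Δ to BH-02 = (-25, 210, +0.27), Δ to BH-03 = (-70, 140, +0.35).
∂h/∂x = -0.003188, ∂h/∂y = +0.0009062 (det = 11200).
Flow = −∇h = (+0.003188 east, -0.0009062 north), which points east.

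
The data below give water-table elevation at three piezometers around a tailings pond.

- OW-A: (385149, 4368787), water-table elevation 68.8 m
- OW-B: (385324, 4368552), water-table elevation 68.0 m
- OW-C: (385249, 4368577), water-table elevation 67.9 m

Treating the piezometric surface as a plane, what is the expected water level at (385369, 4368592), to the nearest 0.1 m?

68.4 m

Three-point gradient (reference OW-A): Δ to OW-B = (175, -235, -0.8), Δ to OW-C = (100, -210, -0.9).
∂h/∂x = +0.003283, ∂h/∂y = +0.005849 (det = -13250).
h(385369, 4368592) = 68.8 + (+0.003283)·(220) + (+0.005849)·(-195) = 68.8 +0.722 -1.141 = 68.382 m.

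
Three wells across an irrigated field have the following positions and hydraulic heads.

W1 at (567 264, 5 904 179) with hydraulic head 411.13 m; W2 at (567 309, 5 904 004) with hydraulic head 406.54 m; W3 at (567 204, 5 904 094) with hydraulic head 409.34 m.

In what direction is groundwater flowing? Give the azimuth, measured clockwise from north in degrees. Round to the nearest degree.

168°

With h = a·x + b·y + c and W1 as origin, the differences give:
  45·a + (-175)·b = -4.59
  (-60)·a + (-85)·b = -1.79
Eliminate b (×(-85) and ×(-175), subtract): -14325·a = 76.900 → a = ∂h/∂x = -0.005368
Back-substitute: b = ∂h/∂y = +0.02485.
Flow direction (−∇h) has components (+0.005368 E, -0.02485 N).
Azimuth = atan2(E, N) = atan2(+0.005368, -0.02485) = 167.8° ≈ 168°.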